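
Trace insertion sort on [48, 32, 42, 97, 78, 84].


Initial: [48, 32, 42, 97, 78, 84]
Insert 32: [32, 48, 42, 97, 78, 84]
Insert 42: [32, 42, 48, 97, 78, 84]
Insert 97: [32, 42, 48, 97, 78, 84]
Insert 78: [32, 42, 48, 78, 97, 84]
Insert 84: [32, 42, 48, 78, 84, 97]

Sorted: [32, 42, 48, 78, 84, 97]


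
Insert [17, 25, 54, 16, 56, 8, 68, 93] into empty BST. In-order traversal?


Insert 17: root
Insert 25: R from 17
Insert 54: R from 17 -> R from 25
Insert 16: L from 17
Insert 56: R from 17 -> R from 25 -> R from 54
Insert 8: L from 17 -> L from 16
Insert 68: R from 17 -> R from 25 -> R from 54 -> R from 56
Insert 93: R from 17 -> R from 25 -> R from 54 -> R from 56 -> R from 68

In-order: [8, 16, 17, 25, 54, 56, 68, 93]


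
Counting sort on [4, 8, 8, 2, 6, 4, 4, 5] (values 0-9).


Input: [4, 8, 8, 2, 6, 4, 4, 5]
Counts: [0, 0, 1, 0, 3, 1, 1, 0, 2, 0]

Sorted: [2, 4, 4, 4, 5, 6, 8, 8]


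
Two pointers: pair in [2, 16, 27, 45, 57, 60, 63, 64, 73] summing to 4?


lo=0(2)+hi=8(73)=75
lo=0(2)+hi=7(64)=66
lo=0(2)+hi=6(63)=65
lo=0(2)+hi=5(60)=62
lo=0(2)+hi=4(57)=59
lo=0(2)+hi=3(45)=47
lo=0(2)+hi=2(27)=29
lo=0(2)+hi=1(16)=18

No pair found


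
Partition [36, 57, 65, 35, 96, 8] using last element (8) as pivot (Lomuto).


Pivot: 8
Place pivot at 0: [8, 57, 65, 35, 96, 36]

Partitioned: [8, 57, 65, 35, 96, 36]


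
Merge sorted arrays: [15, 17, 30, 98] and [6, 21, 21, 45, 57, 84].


Take 6 from B
Take 15 from A
Take 17 from A
Take 21 from B
Take 21 from B
Take 30 from A
Take 45 from B
Take 57 from B
Take 84 from B

Merged: [6, 15, 17, 21, 21, 30, 45, 57, 84, 98]


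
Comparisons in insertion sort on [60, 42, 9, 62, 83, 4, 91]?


Algorithm: insertion sort
Input: [60, 42, 9, 62, 83, 4, 91]
Sorted: [4, 9, 42, 60, 62, 83, 91]

11


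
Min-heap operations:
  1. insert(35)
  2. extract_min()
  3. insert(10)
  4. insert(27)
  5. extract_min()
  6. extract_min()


insert(35) -> [35]
extract_min()->35, []
insert(10) -> [10]
insert(27) -> [10, 27]
extract_min()->10, [27]
extract_min()->27, []

Final heap: []


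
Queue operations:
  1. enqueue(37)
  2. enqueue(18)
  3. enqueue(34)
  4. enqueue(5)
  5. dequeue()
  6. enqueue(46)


enqueue(37) -> [37]
enqueue(18) -> [37, 18]
enqueue(34) -> [37, 18, 34]
enqueue(5) -> [37, 18, 34, 5]
dequeue()->37, [18, 34, 5]
enqueue(46) -> [18, 34, 5, 46]

Final queue: [18, 34, 5, 46]


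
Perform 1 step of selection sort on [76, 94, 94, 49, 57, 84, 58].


Initial: [76, 94, 94, 49, 57, 84, 58]
Step 1: min=49 at 3
  Swap: [49, 94, 94, 76, 57, 84, 58]

After 1 step: [49, 94, 94, 76, 57, 84, 58]


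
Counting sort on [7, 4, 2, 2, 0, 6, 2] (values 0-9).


Input: [7, 4, 2, 2, 0, 6, 2]
Counts: [1, 0, 3, 0, 1, 0, 1, 1, 0, 0]

Sorted: [0, 2, 2, 2, 4, 6, 7]


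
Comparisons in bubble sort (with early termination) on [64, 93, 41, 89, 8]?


Algorithm: bubble sort (with early termination)
Input: [64, 93, 41, 89, 8]
Sorted: [8, 41, 64, 89, 93]

10


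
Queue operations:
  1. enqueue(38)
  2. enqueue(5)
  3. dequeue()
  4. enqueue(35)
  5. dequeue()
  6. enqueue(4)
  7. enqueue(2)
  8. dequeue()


enqueue(38) -> [38]
enqueue(5) -> [38, 5]
dequeue()->38, [5]
enqueue(35) -> [5, 35]
dequeue()->5, [35]
enqueue(4) -> [35, 4]
enqueue(2) -> [35, 4, 2]
dequeue()->35, [4, 2]

Final queue: [4, 2]


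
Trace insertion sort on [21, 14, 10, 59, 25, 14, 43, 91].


Initial: [21, 14, 10, 59, 25, 14, 43, 91]
Insert 14: [14, 21, 10, 59, 25, 14, 43, 91]
Insert 10: [10, 14, 21, 59, 25, 14, 43, 91]
Insert 59: [10, 14, 21, 59, 25, 14, 43, 91]
Insert 25: [10, 14, 21, 25, 59, 14, 43, 91]
Insert 14: [10, 14, 14, 21, 25, 59, 43, 91]
Insert 43: [10, 14, 14, 21, 25, 43, 59, 91]
Insert 91: [10, 14, 14, 21, 25, 43, 59, 91]

Sorted: [10, 14, 14, 21, 25, 43, 59, 91]


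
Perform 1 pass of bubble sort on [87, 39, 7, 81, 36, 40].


Initial: [87, 39, 7, 81, 36, 40]
Pass 1: [39, 7, 81, 36, 40, 87] (5 swaps)

After 1 pass: [39, 7, 81, 36, 40, 87]


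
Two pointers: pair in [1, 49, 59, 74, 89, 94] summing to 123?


lo=0(1)+hi=5(94)=95
lo=1(49)+hi=5(94)=143
lo=1(49)+hi=4(89)=138
lo=1(49)+hi=3(74)=123

Yes: 49+74=123


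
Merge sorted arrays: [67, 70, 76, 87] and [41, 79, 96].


Take 41 from B
Take 67 from A
Take 70 from A
Take 76 from A
Take 79 from B
Take 87 from A

Merged: [41, 67, 70, 76, 79, 87, 96]


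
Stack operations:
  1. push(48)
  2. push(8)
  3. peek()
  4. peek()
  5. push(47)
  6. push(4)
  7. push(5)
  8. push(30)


push(48) -> [48]
push(8) -> [48, 8]
peek()->8
peek()->8
push(47) -> [48, 8, 47]
push(4) -> [48, 8, 47, 4]
push(5) -> [48, 8, 47, 4, 5]
push(30) -> [48, 8, 47, 4, 5, 30]

Final stack: [48, 8, 47, 4, 5, 30]


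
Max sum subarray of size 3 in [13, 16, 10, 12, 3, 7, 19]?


[0:3]: 39
[1:4]: 38
[2:5]: 25
[3:6]: 22
[4:7]: 29

Max: 39 at [0:3]


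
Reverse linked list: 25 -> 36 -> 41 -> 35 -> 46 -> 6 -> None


Step 1: curr=25, set curr.next=prev(None) | reversed so far: 25
Step 2: curr=36, set curr.next=prev(25) | reversed so far: 36 -> 25
Step 3: curr=41, set curr.next=prev(36) | reversed so far: 41 -> 36 -> 25
Step 4: curr=35, set curr.next=prev(41) | reversed so far: 35 -> 41 -> 36 -> 25
Step 5: curr=46, set curr.next=prev(35) | reversed so far: 46 -> 35 -> 41 -> 36 -> 25
Step 6: curr=6, set curr.next=prev(46) | reversed so far: 6 -> 46 -> 35 -> 41 -> 36 -> 25

6 -> 46 -> 35 -> 41 -> 36 -> 25 -> None


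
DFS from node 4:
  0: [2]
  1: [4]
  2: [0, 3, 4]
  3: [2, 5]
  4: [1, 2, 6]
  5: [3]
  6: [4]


Visit 4, push [6, 2, 1]
Visit 1, push []
Visit 2, push [3, 0]
Visit 0, push []
Visit 3, push [5]
Visit 5, push []
Visit 6, push []

DFS order: [4, 1, 2, 0, 3, 5, 6]


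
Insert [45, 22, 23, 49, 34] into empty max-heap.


Insert 45: [45]
Insert 22: [45, 22]
Insert 23: [45, 22, 23]
Insert 49: [49, 45, 23, 22]
Insert 34: [49, 45, 23, 22, 34]

Final heap: [49, 45, 23, 22, 34]


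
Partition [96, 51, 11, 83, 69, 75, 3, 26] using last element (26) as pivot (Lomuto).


Pivot: 26
  11 <= 26: swap -> [11, 51, 96, 83, 69, 75, 3, 26]
  3 <= 26: swap -> [11, 3, 96, 83, 69, 75, 51, 26]
Place pivot at 2: [11, 3, 26, 83, 69, 75, 51, 96]

Partitioned: [11, 3, 26, 83, 69, 75, 51, 96]


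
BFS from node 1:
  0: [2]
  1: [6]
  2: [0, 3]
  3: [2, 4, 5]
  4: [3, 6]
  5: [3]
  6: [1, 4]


Visit 1, enqueue [6]
Visit 6, enqueue [4]
Visit 4, enqueue [3]
Visit 3, enqueue [2, 5]
Visit 2, enqueue [0]
Visit 5, enqueue []
Visit 0, enqueue []

BFS order: [1, 6, 4, 3, 2, 5, 0]


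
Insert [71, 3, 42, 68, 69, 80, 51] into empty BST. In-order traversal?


Insert 71: root
Insert 3: L from 71
Insert 42: L from 71 -> R from 3
Insert 68: L from 71 -> R from 3 -> R from 42
Insert 69: L from 71 -> R from 3 -> R from 42 -> R from 68
Insert 80: R from 71
Insert 51: L from 71 -> R from 3 -> R from 42 -> L from 68

In-order: [3, 42, 51, 68, 69, 71, 80]


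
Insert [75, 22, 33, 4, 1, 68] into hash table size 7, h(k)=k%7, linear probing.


Insert 75: h=5 -> slot 5
Insert 22: h=1 -> slot 1
Insert 33: h=5, 1 probes -> slot 6
Insert 4: h=4 -> slot 4
Insert 1: h=1, 1 probes -> slot 2
Insert 68: h=5, 2 probes -> slot 0

Table: [68, 22, 1, None, 4, 75, 33]


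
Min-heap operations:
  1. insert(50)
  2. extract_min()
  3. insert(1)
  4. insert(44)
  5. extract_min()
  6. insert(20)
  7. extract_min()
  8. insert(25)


insert(50) -> [50]
extract_min()->50, []
insert(1) -> [1]
insert(44) -> [1, 44]
extract_min()->1, [44]
insert(20) -> [20, 44]
extract_min()->20, [44]
insert(25) -> [25, 44]

Final heap: [25, 44]


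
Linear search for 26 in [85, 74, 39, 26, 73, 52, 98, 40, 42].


i=0: 85!=26
i=1: 74!=26
i=2: 39!=26
i=3: 26==26 found!

Found at 3, 4 comps


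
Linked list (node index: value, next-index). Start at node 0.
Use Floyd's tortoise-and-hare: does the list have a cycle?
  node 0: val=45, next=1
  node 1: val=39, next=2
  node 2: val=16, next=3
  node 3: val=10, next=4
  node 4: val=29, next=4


Floyd's tortoise (slow, +1) and hare (fast, +2):
  init: slow=0, fast=0
  step 1: slow=1, fast=2
  step 2: slow=2, fast=4
  step 3: slow=3, fast=4
  step 4: slow=4, fast=4
  slow == fast at node 4: cycle detected

Cycle: yes


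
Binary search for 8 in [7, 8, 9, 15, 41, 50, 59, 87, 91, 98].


Step 1: lo=0, hi=9, mid=4, val=41
Step 2: lo=0, hi=3, mid=1, val=8

Found at index 1


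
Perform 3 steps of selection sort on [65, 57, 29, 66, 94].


Initial: [65, 57, 29, 66, 94]
Step 1: min=29 at 2
  Swap: [29, 57, 65, 66, 94]
Step 2: min=57 at 1
  Swap: [29, 57, 65, 66, 94]
Step 3: min=65 at 2
  Swap: [29, 57, 65, 66, 94]

After 3 steps: [29, 57, 65, 66, 94]


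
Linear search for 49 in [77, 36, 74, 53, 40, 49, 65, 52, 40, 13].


i=0: 77!=49
i=1: 36!=49
i=2: 74!=49
i=3: 53!=49
i=4: 40!=49
i=5: 49==49 found!

Found at 5, 6 comps


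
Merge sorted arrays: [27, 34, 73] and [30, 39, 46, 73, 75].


Take 27 from A
Take 30 from B
Take 34 from A
Take 39 from B
Take 46 from B
Take 73 from A

Merged: [27, 30, 34, 39, 46, 73, 73, 75]


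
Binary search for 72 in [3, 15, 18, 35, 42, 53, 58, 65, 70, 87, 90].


Step 1: lo=0, hi=10, mid=5, val=53
Step 2: lo=6, hi=10, mid=8, val=70
Step 3: lo=9, hi=10, mid=9, val=87

Not found


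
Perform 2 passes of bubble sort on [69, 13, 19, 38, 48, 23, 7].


Initial: [69, 13, 19, 38, 48, 23, 7]
Pass 1: [13, 19, 38, 48, 23, 7, 69] (6 swaps)
Pass 2: [13, 19, 38, 23, 7, 48, 69] (2 swaps)

After 2 passes: [13, 19, 38, 23, 7, 48, 69]


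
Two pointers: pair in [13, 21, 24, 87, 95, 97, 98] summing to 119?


lo=0(13)+hi=6(98)=111
lo=1(21)+hi=6(98)=119

Yes: 21+98=119


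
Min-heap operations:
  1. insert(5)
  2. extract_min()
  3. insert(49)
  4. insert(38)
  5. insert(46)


insert(5) -> [5]
extract_min()->5, []
insert(49) -> [49]
insert(38) -> [38, 49]
insert(46) -> [38, 49, 46]

Final heap: [38, 49, 46]


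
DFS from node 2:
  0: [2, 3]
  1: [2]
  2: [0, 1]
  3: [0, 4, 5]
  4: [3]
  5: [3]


Visit 2, push [1, 0]
Visit 0, push [3]
Visit 3, push [5, 4]
Visit 4, push []
Visit 5, push []
Visit 1, push []

DFS order: [2, 0, 3, 4, 5, 1]


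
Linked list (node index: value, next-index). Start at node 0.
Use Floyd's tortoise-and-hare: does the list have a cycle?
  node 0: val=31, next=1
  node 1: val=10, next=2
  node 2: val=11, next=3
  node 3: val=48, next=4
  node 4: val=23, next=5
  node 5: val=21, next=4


Floyd's tortoise (slow, +1) and hare (fast, +2):
  init: slow=0, fast=0
  step 1: slow=1, fast=2
  step 2: slow=2, fast=4
  step 3: slow=3, fast=4
  step 4: slow=4, fast=4
  slow == fast at node 4: cycle detected

Cycle: yes


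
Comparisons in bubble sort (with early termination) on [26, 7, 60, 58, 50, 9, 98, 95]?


Algorithm: bubble sort (with early termination)
Input: [26, 7, 60, 58, 50, 9, 98, 95]
Sorted: [7, 9, 26, 50, 58, 60, 95, 98]

25


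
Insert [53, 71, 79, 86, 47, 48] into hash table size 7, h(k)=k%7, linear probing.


Insert 53: h=4 -> slot 4
Insert 71: h=1 -> slot 1
Insert 79: h=2 -> slot 2
Insert 86: h=2, 1 probes -> slot 3
Insert 47: h=5 -> slot 5
Insert 48: h=6 -> slot 6

Table: [None, 71, 79, 86, 53, 47, 48]


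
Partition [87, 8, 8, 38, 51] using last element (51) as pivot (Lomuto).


Pivot: 51
  8 <= 51: swap -> [8, 87, 8, 38, 51]
  8 <= 51: swap -> [8, 8, 87, 38, 51]
  38 <= 51: swap -> [8, 8, 38, 87, 51]
Place pivot at 3: [8, 8, 38, 51, 87]

Partitioned: [8, 8, 38, 51, 87]


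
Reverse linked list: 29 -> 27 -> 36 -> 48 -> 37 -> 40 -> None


Step 1: curr=29, set curr.next=prev(None) | reversed so far: 29
Step 2: curr=27, set curr.next=prev(29) | reversed so far: 27 -> 29
Step 3: curr=36, set curr.next=prev(27) | reversed so far: 36 -> 27 -> 29
Step 4: curr=48, set curr.next=prev(36) | reversed so far: 48 -> 36 -> 27 -> 29
Step 5: curr=37, set curr.next=prev(48) | reversed so far: 37 -> 48 -> 36 -> 27 -> 29
Step 6: curr=40, set curr.next=prev(37) | reversed so far: 40 -> 37 -> 48 -> 36 -> 27 -> 29

40 -> 37 -> 48 -> 36 -> 27 -> 29 -> None


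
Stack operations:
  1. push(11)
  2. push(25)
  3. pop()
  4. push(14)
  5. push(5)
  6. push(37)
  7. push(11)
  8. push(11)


push(11) -> [11]
push(25) -> [11, 25]
pop()->25, [11]
push(14) -> [11, 14]
push(5) -> [11, 14, 5]
push(37) -> [11, 14, 5, 37]
push(11) -> [11, 14, 5, 37, 11]
push(11) -> [11, 14, 5, 37, 11, 11]

Final stack: [11, 14, 5, 37, 11, 11]


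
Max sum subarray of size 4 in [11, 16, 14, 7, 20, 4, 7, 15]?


[0:4]: 48
[1:5]: 57
[2:6]: 45
[3:7]: 38
[4:8]: 46

Max: 57 at [1:5]


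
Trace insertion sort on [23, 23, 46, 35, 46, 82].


Initial: [23, 23, 46, 35, 46, 82]
Insert 23: [23, 23, 46, 35, 46, 82]
Insert 46: [23, 23, 46, 35, 46, 82]
Insert 35: [23, 23, 35, 46, 46, 82]
Insert 46: [23, 23, 35, 46, 46, 82]
Insert 82: [23, 23, 35, 46, 46, 82]

Sorted: [23, 23, 35, 46, 46, 82]


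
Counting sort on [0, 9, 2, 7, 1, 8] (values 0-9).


Input: [0, 9, 2, 7, 1, 8]
Counts: [1, 1, 1, 0, 0, 0, 0, 1, 1, 1]

Sorted: [0, 1, 2, 7, 8, 9]


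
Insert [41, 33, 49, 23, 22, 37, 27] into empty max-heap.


Insert 41: [41]
Insert 33: [41, 33]
Insert 49: [49, 33, 41]
Insert 23: [49, 33, 41, 23]
Insert 22: [49, 33, 41, 23, 22]
Insert 37: [49, 33, 41, 23, 22, 37]
Insert 27: [49, 33, 41, 23, 22, 37, 27]

Final heap: [49, 33, 41, 23, 22, 37, 27]


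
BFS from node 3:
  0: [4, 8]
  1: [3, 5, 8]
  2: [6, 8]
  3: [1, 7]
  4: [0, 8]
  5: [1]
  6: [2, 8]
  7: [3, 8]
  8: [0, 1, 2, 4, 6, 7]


Visit 3, enqueue [1, 7]
Visit 1, enqueue [5, 8]
Visit 7, enqueue []
Visit 5, enqueue []
Visit 8, enqueue [0, 2, 4, 6]
Visit 0, enqueue []
Visit 2, enqueue []
Visit 4, enqueue []
Visit 6, enqueue []

BFS order: [3, 1, 7, 5, 8, 0, 2, 4, 6]


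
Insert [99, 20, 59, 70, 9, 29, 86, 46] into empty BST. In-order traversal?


Insert 99: root
Insert 20: L from 99
Insert 59: L from 99 -> R from 20
Insert 70: L from 99 -> R from 20 -> R from 59
Insert 9: L from 99 -> L from 20
Insert 29: L from 99 -> R from 20 -> L from 59
Insert 86: L from 99 -> R from 20 -> R from 59 -> R from 70
Insert 46: L from 99 -> R from 20 -> L from 59 -> R from 29

In-order: [9, 20, 29, 46, 59, 70, 86, 99]


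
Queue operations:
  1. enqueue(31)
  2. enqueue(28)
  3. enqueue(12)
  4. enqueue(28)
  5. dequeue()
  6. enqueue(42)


enqueue(31) -> [31]
enqueue(28) -> [31, 28]
enqueue(12) -> [31, 28, 12]
enqueue(28) -> [31, 28, 12, 28]
dequeue()->31, [28, 12, 28]
enqueue(42) -> [28, 12, 28, 42]

Final queue: [28, 12, 28, 42]


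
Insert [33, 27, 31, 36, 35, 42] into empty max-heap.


Insert 33: [33]
Insert 27: [33, 27]
Insert 31: [33, 27, 31]
Insert 36: [36, 33, 31, 27]
Insert 35: [36, 35, 31, 27, 33]
Insert 42: [42, 35, 36, 27, 33, 31]

Final heap: [42, 35, 36, 27, 33, 31]


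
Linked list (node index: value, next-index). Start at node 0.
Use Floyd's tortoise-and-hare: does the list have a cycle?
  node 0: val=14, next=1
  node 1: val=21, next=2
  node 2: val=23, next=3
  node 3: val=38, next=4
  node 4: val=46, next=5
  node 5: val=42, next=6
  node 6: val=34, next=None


Floyd's tortoise (slow, +1) and hare (fast, +2):
  init: slow=0, fast=0
  step 1: slow=1, fast=2
  step 2: slow=2, fast=4
  step 3: slow=3, fast=6
  step 4: fast -> None, no cycle

Cycle: no


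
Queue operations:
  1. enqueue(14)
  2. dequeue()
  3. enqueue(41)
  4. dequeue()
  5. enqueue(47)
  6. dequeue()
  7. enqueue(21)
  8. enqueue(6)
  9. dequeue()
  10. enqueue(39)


enqueue(14) -> [14]
dequeue()->14, []
enqueue(41) -> [41]
dequeue()->41, []
enqueue(47) -> [47]
dequeue()->47, []
enqueue(21) -> [21]
enqueue(6) -> [21, 6]
dequeue()->21, [6]
enqueue(39) -> [6, 39]

Final queue: [6, 39]


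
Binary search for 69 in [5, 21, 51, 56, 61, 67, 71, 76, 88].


Step 1: lo=0, hi=8, mid=4, val=61
Step 2: lo=5, hi=8, mid=6, val=71
Step 3: lo=5, hi=5, mid=5, val=67

Not found


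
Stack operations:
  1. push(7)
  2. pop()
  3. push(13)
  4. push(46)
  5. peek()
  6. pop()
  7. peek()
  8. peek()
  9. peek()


push(7) -> [7]
pop()->7, []
push(13) -> [13]
push(46) -> [13, 46]
peek()->46
pop()->46, [13]
peek()->13
peek()->13
peek()->13

Final stack: [13]


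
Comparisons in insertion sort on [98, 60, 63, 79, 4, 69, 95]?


Algorithm: insertion sort
Input: [98, 60, 63, 79, 4, 69, 95]
Sorted: [4, 60, 63, 69, 79, 95, 98]

14


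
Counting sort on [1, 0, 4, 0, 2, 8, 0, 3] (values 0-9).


Input: [1, 0, 4, 0, 2, 8, 0, 3]
Counts: [3, 1, 1, 1, 1, 0, 0, 0, 1, 0]

Sorted: [0, 0, 0, 1, 2, 3, 4, 8]


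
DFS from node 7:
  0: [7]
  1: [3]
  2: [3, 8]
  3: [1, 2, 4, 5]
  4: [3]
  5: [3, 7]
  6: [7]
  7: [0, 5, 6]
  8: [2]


Visit 7, push [6, 5, 0]
Visit 0, push []
Visit 5, push [3]
Visit 3, push [4, 2, 1]
Visit 1, push []
Visit 2, push [8]
Visit 8, push []
Visit 4, push []
Visit 6, push []

DFS order: [7, 0, 5, 3, 1, 2, 8, 4, 6]


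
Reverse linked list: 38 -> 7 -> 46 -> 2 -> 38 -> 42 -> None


Step 1: curr=38, set curr.next=prev(None) | reversed so far: 38
Step 2: curr=7, set curr.next=prev(38) | reversed so far: 7 -> 38
Step 3: curr=46, set curr.next=prev(7) | reversed so far: 46 -> 7 -> 38
Step 4: curr=2, set curr.next=prev(46) | reversed so far: 2 -> 46 -> 7 -> 38
Step 5: curr=38, set curr.next=prev(2) | reversed so far: 38 -> 2 -> 46 -> 7 -> 38
Step 6: curr=42, set curr.next=prev(38) | reversed so far: 42 -> 38 -> 2 -> 46 -> 7 -> 38

42 -> 38 -> 2 -> 46 -> 7 -> 38 -> None


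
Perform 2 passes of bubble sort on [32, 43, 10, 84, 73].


Initial: [32, 43, 10, 84, 73]
Pass 1: [32, 10, 43, 73, 84] (2 swaps)
Pass 2: [10, 32, 43, 73, 84] (1 swaps)

After 2 passes: [10, 32, 43, 73, 84]


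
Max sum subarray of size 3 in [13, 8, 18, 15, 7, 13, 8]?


[0:3]: 39
[1:4]: 41
[2:5]: 40
[3:6]: 35
[4:7]: 28

Max: 41 at [1:4]


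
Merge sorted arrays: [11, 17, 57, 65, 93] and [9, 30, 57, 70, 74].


Take 9 from B
Take 11 from A
Take 17 from A
Take 30 from B
Take 57 from A
Take 57 from B
Take 65 from A
Take 70 from B
Take 74 from B

Merged: [9, 11, 17, 30, 57, 57, 65, 70, 74, 93]


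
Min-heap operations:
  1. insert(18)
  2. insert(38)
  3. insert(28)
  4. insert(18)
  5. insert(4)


insert(18) -> [18]
insert(38) -> [18, 38]
insert(28) -> [18, 38, 28]
insert(18) -> [18, 18, 28, 38]
insert(4) -> [4, 18, 28, 38, 18]

Final heap: [4, 18, 28, 38, 18]


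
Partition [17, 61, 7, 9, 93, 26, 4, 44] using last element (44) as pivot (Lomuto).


Pivot: 44
  17 <= 44: advance i (no swap)
  7 <= 44: swap -> [17, 7, 61, 9, 93, 26, 4, 44]
  9 <= 44: swap -> [17, 7, 9, 61, 93, 26, 4, 44]
  26 <= 44: swap -> [17, 7, 9, 26, 93, 61, 4, 44]
  4 <= 44: swap -> [17, 7, 9, 26, 4, 61, 93, 44]
Place pivot at 5: [17, 7, 9, 26, 4, 44, 93, 61]

Partitioned: [17, 7, 9, 26, 4, 44, 93, 61]


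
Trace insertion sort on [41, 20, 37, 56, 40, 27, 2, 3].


Initial: [41, 20, 37, 56, 40, 27, 2, 3]
Insert 20: [20, 41, 37, 56, 40, 27, 2, 3]
Insert 37: [20, 37, 41, 56, 40, 27, 2, 3]
Insert 56: [20, 37, 41, 56, 40, 27, 2, 3]
Insert 40: [20, 37, 40, 41, 56, 27, 2, 3]
Insert 27: [20, 27, 37, 40, 41, 56, 2, 3]
Insert 2: [2, 20, 27, 37, 40, 41, 56, 3]
Insert 3: [2, 3, 20, 27, 37, 40, 41, 56]

Sorted: [2, 3, 20, 27, 37, 40, 41, 56]


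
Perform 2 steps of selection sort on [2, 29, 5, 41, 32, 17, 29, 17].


Initial: [2, 29, 5, 41, 32, 17, 29, 17]
Step 1: min=2 at 0
  Swap: [2, 29, 5, 41, 32, 17, 29, 17]
Step 2: min=5 at 2
  Swap: [2, 5, 29, 41, 32, 17, 29, 17]

After 2 steps: [2, 5, 29, 41, 32, 17, 29, 17]


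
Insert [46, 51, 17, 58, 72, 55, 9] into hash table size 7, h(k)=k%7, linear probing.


Insert 46: h=4 -> slot 4
Insert 51: h=2 -> slot 2
Insert 17: h=3 -> slot 3
Insert 58: h=2, 3 probes -> slot 5
Insert 72: h=2, 4 probes -> slot 6
Insert 55: h=6, 1 probes -> slot 0
Insert 9: h=2, 6 probes -> slot 1

Table: [55, 9, 51, 17, 46, 58, 72]


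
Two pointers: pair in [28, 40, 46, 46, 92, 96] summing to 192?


lo=0(28)+hi=5(96)=124
lo=1(40)+hi=5(96)=136
lo=2(46)+hi=5(96)=142
lo=3(46)+hi=5(96)=142
lo=4(92)+hi=5(96)=188

No pair found


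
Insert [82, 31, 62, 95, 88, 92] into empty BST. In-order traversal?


Insert 82: root
Insert 31: L from 82
Insert 62: L from 82 -> R from 31
Insert 95: R from 82
Insert 88: R from 82 -> L from 95
Insert 92: R from 82 -> L from 95 -> R from 88

In-order: [31, 62, 82, 88, 92, 95]


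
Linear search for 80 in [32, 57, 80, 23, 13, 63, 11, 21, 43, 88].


i=0: 32!=80
i=1: 57!=80
i=2: 80==80 found!

Found at 2, 3 comps


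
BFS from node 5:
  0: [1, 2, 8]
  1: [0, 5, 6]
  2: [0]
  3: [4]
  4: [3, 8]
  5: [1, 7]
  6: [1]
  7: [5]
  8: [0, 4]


Visit 5, enqueue [1, 7]
Visit 1, enqueue [0, 6]
Visit 7, enqueue []
Visit 0, enqueue [2, 8]
Visit 6, enqueue []
Visit 2, enqueue []
Visit 8, enqueue [4]
Visit 4, enqueue [3]
Visit 3, enqueue []

BFS order: [5, 1, 7, 0, 6, 2, 8, 4, 3]


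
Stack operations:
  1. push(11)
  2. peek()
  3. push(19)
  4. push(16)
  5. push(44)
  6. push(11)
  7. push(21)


push(11) -> [11]
peek()->11
push(19) -> [11, 19]
push(16) -> [11, 19, 16]
push(44) -> [11, 19, 16, 44]
push(11) -> [11, 19, 16, 44, 11]
push(21) -> [11, 19, 16, 44, 11, 21]

Final stack: [11, 19, 16, 44, 11, 21]


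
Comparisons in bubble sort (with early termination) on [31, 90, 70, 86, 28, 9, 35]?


Algorithm: bubble sort (with early termination)
Input: [31, 90, 70, 86, 28, 9, 35]
Sorted: [9, 28, 31, 35, 70, 86, 90]

21


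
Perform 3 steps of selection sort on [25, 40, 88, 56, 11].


Initial: [25, 40, 88, 56, 11]
Step 1: min=11 at 4
  Swap: [11, 40, 88, 56, 25]
Step 2: min=25 at 4
  Swap: [11, 25, 88, 56, 40]
Step 3: min=40 at 4
  Swap: [11, 25, 40, 56, 88]

After 3 steps: [11, 25, 40, 56, 88]


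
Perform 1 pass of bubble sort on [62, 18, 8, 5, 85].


Initial: [62, 18, 8, 5, 85]
Pass 1: [18, 8, 5, 62, 85] (3 swaps)

After 1 pass: [18, 8, 5, 62, 85]


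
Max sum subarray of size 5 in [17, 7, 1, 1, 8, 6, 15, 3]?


[0:5]: 34
[1:6]: 23
[2:7]: 31
[3:8]: 33

Max: 34 at [0:5]


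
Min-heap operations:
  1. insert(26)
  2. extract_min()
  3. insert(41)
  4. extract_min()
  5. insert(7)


insert(26) -> [26]
extract_min()->26, []
insert(41) -> [41]
extract_min()->41, []
insert(7) -> [7]

Final heap: [7]


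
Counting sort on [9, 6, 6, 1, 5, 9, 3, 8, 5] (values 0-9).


Input: [9, 6, 6, 1, 5, 9, 3, 8, 5]
Counts: [0, 1, 0, 1, 0, 2, 2, 0, 1, 2]

Sorted: [1, 3, 5, 5, 6, 6, 8, 9, 9]


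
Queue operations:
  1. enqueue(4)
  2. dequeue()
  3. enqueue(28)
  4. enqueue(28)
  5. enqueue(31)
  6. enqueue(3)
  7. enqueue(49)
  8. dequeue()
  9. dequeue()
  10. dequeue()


enqueue(4) -> [4]
dequeue()->4, []
enqueue(28) -> [28]
enqueue(28) -> [28, 28]
enqueue(31) -> [28, 28, 31]
enqueue(3) -> [28, 28, 31, 3]
enqueue(49) -> [28, 28, 31, 3, 49]
dequeue()->28, [28, 31, 3, 49]
dequeue()->28, [31, 3, 49]
dequeue()->31, [3, 49]

Final queue: [3, 49]


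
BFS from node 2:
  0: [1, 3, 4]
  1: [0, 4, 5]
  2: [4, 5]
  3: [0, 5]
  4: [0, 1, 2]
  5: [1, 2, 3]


Visit 2, enqueue [4, 5]
Visit 4, enqueue [0, 1]
Visit 5, enqueue [3]
Visit 0, enqueue []
Visit 1, enqueue []
Visit 3, enqueue []

BFS order: [2, 4, 5, 0, 1, 3]


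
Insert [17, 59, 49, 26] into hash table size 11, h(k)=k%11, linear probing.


Insert 17: h=6 -> slot 6
Insert 59: h=4 -> slot 4
Insert 49: h=5 -> slot 5
Insert 26: h=4, 3 probes -> slot 7

Table: [None, None, None, None, 59, 49, 17, 26, None, None, None]


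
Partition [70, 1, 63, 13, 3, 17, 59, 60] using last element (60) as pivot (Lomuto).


Pivot: 60
  1 <= 60: swap -> [1, 70, 63, 13, 3, 17, 59, 60]
  13 <= 60: swap -> [1, 13, 63, 70, 3, 17, 59, 60]
  3 <= 60: swap -> [1, 13, 3, 70, 63, 17, 59, 60]
  17 <= 60: swap -> [1, 13, 3, 17, 63, 70, 59, 60]
  59 <= 60: swap -> [1, 13, 3, 17, 59, 70, 63, 60]
Place pivot at 5: [1, 13, 3, 17, 59, 60, 63, 70]

Partitioned: [1, 13, 3, 17, 59, 60, 63, 70]


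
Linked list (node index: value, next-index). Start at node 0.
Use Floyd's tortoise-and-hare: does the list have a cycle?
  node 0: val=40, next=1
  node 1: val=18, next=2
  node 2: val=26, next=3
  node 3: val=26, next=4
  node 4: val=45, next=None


Floyd's tortoise (slow, +1) and hare (fast, +2):
  init: slow=0, fast=0
  step 1: slow=1, fast=2
  step 2: slow=2, fast=4
  step 3: fast -> None, no cycle

Cycle: no


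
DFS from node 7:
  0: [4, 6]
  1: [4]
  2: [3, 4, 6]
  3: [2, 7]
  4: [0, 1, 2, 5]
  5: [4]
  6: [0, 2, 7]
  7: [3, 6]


Visit 7, push [6, 3]
Visit 3, push [2]
Visit 2, push [6, 4]
Visit 4, push [5, 1, 0]
Visit 0, push [6]
Visit 6, push []
Visit 1, push []
Visit 5, push []

DFS order: [7, 3, 2, 4, 0, 6, 1, 5]


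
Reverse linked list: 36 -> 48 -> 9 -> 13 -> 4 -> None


Step 1: curr=36, set curr.next=prev(None) | reversed so far: 36
Step 2: curr=48, set curr.next=prev(36) | reversed so far: 48 -> 36
Step 3: curr=9, set curr.next=prev(48) | reversed so far: 9 -> 48 -> 36
Step 4: curr=13, set curr.next=prev(9) | reversed so far: 13 -> 9 -> 48 -> 36
Step 5: curr=4, set curr.next=prev(13) | reversed so far: 4 -> 13 -> 9 -> 48 -> 36

4 -> 13 -> 9 -> 48 -> 36 -> None


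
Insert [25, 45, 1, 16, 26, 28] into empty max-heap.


Insert 25: [25]
Insert 45: [45, 25]
Insert 1: [45, 25, 1]
Insert 16: [45, 25, 1, 16]
Insert 26: [45, 26, 1, 16, 25]
Insert 28: [45, 26, 28, 16, 25, 1]

Final heap: [45, 26, 28, 16, 25, 1]


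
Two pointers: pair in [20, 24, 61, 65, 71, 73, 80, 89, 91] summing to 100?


lo=0(20)+hi=8(91)=111
lo=0(20)+hi=7(89)=109
lo=0(20)+hi=6(80)=100

Yes: 20+80=100


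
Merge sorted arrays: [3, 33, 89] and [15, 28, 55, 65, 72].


Take 3 from A
Take 15 from B
Take 28 from B
Take 33 from A
Take 55 from B
Take 65 from B
Take 72 from B

Merged: [3, 15, 28, 33, 55, 65, 72, 89]


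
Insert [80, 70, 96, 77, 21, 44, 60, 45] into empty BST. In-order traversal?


Insert 80: root
Insert 70: L from 80
Insert 96: R from 80
Insert 77: L from 80 -> R from 70
Insert 21: L from 80 -> L from 70
Insert 44: L from 80 -> L from 70 -> R from 21
Insert 60: L from 80 -> L from 70 -> R from 21 -> R from 44
Insert 45: L from 80 -> L from 70 -> R from 21 -> R from 44 -> L from 60

In-order: [21, 44, 45, 60, 70, 77, 80, 96]


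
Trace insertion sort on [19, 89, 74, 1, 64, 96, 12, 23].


Initial: [19, 89, 74, 1, 64, 96, 12, 23]
Insert 89: [19, 89, 74, 1, 64, 96, 12, 23]
Insert 74: [19, 74, 89, 1, 64, 96, 12, 23]
Insert 1: [1, 19, 74, 89, 64, 96, 12, 23]
Insert 64: [1, 19, 64, 74, 89, 96, 12, 23]
Insert 96: [1, 19, 64, 74, 89, 96, 12, 23]
Insert 12: [1, 12, 19, 64, 74, 89, 96, 23]
Insert 23: [1, 12, 19, 23, 64, 74, 89, 96]

Sorted: [1, 12, 19, 23, 64, 74, 89, 96]


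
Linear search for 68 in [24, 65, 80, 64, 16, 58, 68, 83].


i=0: 24!=68
i=1: 65!=68
i=2: 80!=68
i=3: 64!=68
i=4: 16!=68
i=5: 58!=68
i=6: 68==68 found!

Found at 6, 7 comps


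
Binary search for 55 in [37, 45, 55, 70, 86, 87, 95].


Step 1: lo=0, hi=6, mid=3, val=70
Step 2: lo=0, hi=2, mid=1, val=45
Step 3: lo=2, hi=2, mid=2, val=55

Found at index 2


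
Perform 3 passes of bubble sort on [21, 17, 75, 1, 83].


Initial: [21, 17, 75, 1, 83]
Pass 1: [17, 21, 1, 75, 83] (2 swaps)
Pass 2: [17, 1, 21, 75, 83] (1 swaps)
Pass 3: [1, 17, 21, 75, 83] (1 swaps)

After 3 passes: [1, 17, 21, 75, 83]


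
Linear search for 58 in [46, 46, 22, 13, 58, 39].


i=0: 46!=58
i=1: 46!=58
i=2: 22!=58
i=3: 13!=58
i=4: 58==58 found!

Found at 4, 5 comps


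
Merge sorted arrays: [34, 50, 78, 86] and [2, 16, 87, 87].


Take 2 from B
Take 16 from B
Take 34 from A
Take 50 from A
Take 78 from A
Take 86 from A

Merged: [2, 16, 34, 50, 78, 86, 87, 87]


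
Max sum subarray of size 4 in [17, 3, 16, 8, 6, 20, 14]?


[0:4]: 44
[1:5]: 33
[2:6]: 50
[3:7]: 48

Max: 50 at [2:6]


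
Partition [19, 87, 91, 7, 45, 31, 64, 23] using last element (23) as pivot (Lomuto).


Pivot: 23
  19 <= 23: advance i (no swap)
  7 <= 23: swap -> [19, 7, 91, 87, 45, 31, 64, 23]
Place pivot at 2: [19, 7, 23, 87, 45, 31, 64, 91]

Partitioned: [19, 7, 23, 87, 45, 31, 64, 91]


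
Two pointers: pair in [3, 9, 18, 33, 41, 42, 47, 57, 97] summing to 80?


lo=0(3)+hi=8(97)=100
lo=0(3)+hi=7(57)=60
lo=1(9)+hi=7(57)=66
lo=2(18)+hi=7(57)=75
lo=3(33)+hi=7(57)=90
lo=3(33)+hi=6(47)=80

Yes: 33+47=80


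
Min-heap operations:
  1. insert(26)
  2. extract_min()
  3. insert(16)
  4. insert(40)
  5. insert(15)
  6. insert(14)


insert(26) -> [26]
extract_min()->26, []
insert(16) -> [16]
insert(40) -> [16, 40]
insert(15) -> [15, 40, 16]
insert(14) -> [14, 15, 16, 40]

Final heap: [14, 15, 16, 40]


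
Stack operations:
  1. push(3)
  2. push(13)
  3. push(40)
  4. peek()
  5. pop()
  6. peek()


push(3) -> [3]
push(13) -> [3, 13]
push(40) -> [3, 13, 40]
peek()->40
pop()->40, [3, 13]
peek()->13

Final stack: [3, 13]


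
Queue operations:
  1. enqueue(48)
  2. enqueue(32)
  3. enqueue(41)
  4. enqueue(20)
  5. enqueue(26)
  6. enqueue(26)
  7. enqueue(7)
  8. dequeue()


enqueue(48) -> [48]
enqueue(32) -> [48, 32]
enqueue(41) -> [48, 32, 41]
enqueue(20) -> [48, 32, 41, 20]
enqueue(26) -> [48, 32, 41, 20, 26]
enqueue(26) -> [48, 32, 41, 20, 26, 26]
enqueue(7) -> [48, 32, 41, 20, 26, 26, 7]
dequeue()->48, [32, 41, 20, 26, 26, 7]

Final queue: [32, 41, 20, 26, 26, 7]


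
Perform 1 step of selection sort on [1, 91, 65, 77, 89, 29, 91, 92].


Initial: [1, 91, 65, 77, 89, 29, 91, 92]
Step 1: min=1 at 0
  Swap: [1, 91, 65, 77, 89, 29, 91, 92]

After 1 step: [1, 91, 65, 77, 89, 29, 91, 92]


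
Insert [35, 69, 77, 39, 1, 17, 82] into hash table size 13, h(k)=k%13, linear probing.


Insert 35: h=9 -> slot 9
Insert 69: h=4 -> slot 4
Insert 77: h=12 -> slot 12
Insert 39: h=0 -> slot 0
Insert 1: h=1 -> slot 1
Insert 17: h=4, 1 probes -> slot 5
Insert 82: h=4, 2 probes -> slot 6

Table: [39, 1, None, None, 69, 17, 82, None, None, 35, None, None, 77]


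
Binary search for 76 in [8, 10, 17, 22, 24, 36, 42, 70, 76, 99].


Step 1: lo=0, hi=9, mid=4, val=24
Step 2: lo=5, hi=9, mid=7, val=70
Step 3: lo=8, hi=9, mid=8, val=76

Found at index 8


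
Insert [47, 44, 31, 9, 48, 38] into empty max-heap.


Insert 47: [47]
Insert 44: [47, 44]
Insert 31: [47, 44, 31]
Insert 9: [47, 44, 31, 9]
Insert 48: [48, 47, 31, 9, 44]
Insert 38: [48, 47, 38, 9, 44, 31]

Final heap: [48, 47, 38, 9, 44, 31]


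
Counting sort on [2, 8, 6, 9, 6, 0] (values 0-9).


Input: [2, 8, 6, 9, 6, 0]
Counts: [1, 0, 1, 0, 0, 0, 2, 0, 1, 1]

Sorted: [0, 2, 6, 6, 8, 9]


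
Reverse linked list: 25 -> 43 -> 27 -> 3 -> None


Step 1: curr=25, set curr.next=prev(None) | reversed so far: 25
Step 2: curr=43, set curr.next=prev(25) | reversed so far: 43 -> 25
Step 3: curr=27, set curr.next=prev(43) | reversed so far: 27 -> 43 -> 25
Step 4: curr=3, set curr.next=prev(27) | reversed so far: 3 -> 27 -> 43 -> 25

3 -> 27 -> 43 -> 25 -> None


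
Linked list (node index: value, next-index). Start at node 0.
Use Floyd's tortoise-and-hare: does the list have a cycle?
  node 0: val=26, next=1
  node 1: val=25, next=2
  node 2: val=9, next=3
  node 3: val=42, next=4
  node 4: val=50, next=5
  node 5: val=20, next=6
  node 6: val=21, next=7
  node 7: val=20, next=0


Floyd's tortoise (slow, +1) and hare (fast, +2):
  init: slow=0, fast=0
  step 1: slow=1, fast=2
  step 2: slow=2, fast=4
  step 3: slow=3, fast=6
  step 4: slow=4, fast=0
  step 5: slow=5, fast=2
  step 6: slow=6, fast=4
  step 7: slow=7, fast=6
  step 8: slow=0, fast=0
  slow == fast at node 0: cycle detected

Cycle: yes


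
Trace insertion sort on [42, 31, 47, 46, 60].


Initial: [42, 31, 47, 46, 60]
Insert 31: [31, 42, 47, 46, 60]
Insert 47: [31, 42, 47, 46, 60]
Insert 46: [31, 42, 46, 47, 60]
Insert 60: [31, 42, 46, 47, 60]

Sorted: [31, 42, 46, 47, 60]


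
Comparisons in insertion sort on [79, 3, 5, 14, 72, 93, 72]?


Algorithm: insertion sort
Input: [79, 3, 5, 14, 72, 93, 72]
Sorted: [3, 5, 14, 72, 72, 79, 93]

11


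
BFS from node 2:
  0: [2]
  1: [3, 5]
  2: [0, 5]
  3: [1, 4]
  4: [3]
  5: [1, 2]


Visit 2, enqueue [0, 5]
Visit 0, enqueue []
Visit 5, enqueue [1]
Visit 1, enqueue [3]
Visit 3, enqueue [4]
Visit 4, enqueue []

BFS order: [2, 0, 5, 1, 3, 4]


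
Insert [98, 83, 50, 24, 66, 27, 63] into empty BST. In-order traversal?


Insert 98: root
Insert 83: L from 98
Insert 50: L from 98 -> L from 83
Insert 24: L from 98 -> L from 83 -> L from 50
Insert 66: L from 98 -> L from 83 -> R from 50
Insert 27: L from 98 -> L from 83 -> L from 50 -> R from 24
Insert 63: L from 98 -> L from 83 -> R from 50 -> L from 66

In-order: [24, 27, 50, 63, 66, 83, 98]


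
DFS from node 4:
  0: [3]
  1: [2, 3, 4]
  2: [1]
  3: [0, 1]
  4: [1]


Visit 4, push [1]
Visit 1, push [3, 2]
Visit 2, push []
Visit 3, push [0]
Visit 0, push []

DFS order: [4, 1, 2, 3, 0]


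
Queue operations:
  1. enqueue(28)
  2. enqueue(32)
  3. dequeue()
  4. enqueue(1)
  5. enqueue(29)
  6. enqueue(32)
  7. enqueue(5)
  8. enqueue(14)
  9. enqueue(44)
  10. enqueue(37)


enqueue(28) -> [28]
enqueue(32) -> [28, 32]
dequeue()->28, [32]
enqueue(1) -> [32, 1]
enqueue(29) -> [32, 1, 29]
enqueue(32) -> [32, 1, 29, 32]
enqueue(5) -> [32, 1, 29, 32, 5]
enqueue(14) -> [32, 1, 29, 32, 5, 14]
enqueue(44) -> [32, 1, 29, 32, 5, 14, 44]
enqueue(37) -> [32, 1, 29, 32, 5, 14, 44, 37]

Final queue: [32, 1, 29, 32, 5, 14, 44, 37]


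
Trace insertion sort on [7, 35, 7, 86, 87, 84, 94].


Initial: [7, 35, 7, 86, 87, 84, 94]
Insert 35: [7, 35, 7, 86, 87, 84, 94]
Insert 7: [7, 7, 35, 86, 87, 84, 94]
Insert 86: [7, 7, 35, 86, 87, 84, 94]
Insert 87: [7, 7, 35, 86, 87, 84, 94]
Insert 84: [7, 7, 35, 84, 86, 87, 94]
Insert 94: [7, 7, 35, 84, 86, 87, 94]

Sorted: [7, 7, 35, 84, 86, 87, 94]


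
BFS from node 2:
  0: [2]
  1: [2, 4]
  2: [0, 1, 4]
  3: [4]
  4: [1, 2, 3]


Visit 2, enqueue [0, 1, 4]
Visit 0, enqueue []
Visit 1, enqueue []
Visit 4, enqueue [3]
Visit 3, enqueue []

BFS order: [2, 0, 1, 4, 3]


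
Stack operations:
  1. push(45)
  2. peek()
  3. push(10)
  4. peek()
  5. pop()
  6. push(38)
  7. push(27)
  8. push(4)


push(45) -> [45]
peek()->45
push(10) -> [45, 10]
peek()->10
pop()->10, [45]
push(38) -> [45, 38]
push(27) -> [45, 38, 27]
push(4) -> [45, 38, 27, 4]

Final stack: [45, 38, 27, 4]


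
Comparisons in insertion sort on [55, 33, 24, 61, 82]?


Algorithm: insertion sort
Input: [55, 33, 24, 61, 82]
Sorted: [24, 33, 55, 61, 82]

5


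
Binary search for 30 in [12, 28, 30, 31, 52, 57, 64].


Step 1: lo=0, hi=6, mid=3, val=31
Step 2: lo=0, hi=2, mid=1, val=28
Step 3: lo=2, hi=2, mid=2, val=30

Found at index 2


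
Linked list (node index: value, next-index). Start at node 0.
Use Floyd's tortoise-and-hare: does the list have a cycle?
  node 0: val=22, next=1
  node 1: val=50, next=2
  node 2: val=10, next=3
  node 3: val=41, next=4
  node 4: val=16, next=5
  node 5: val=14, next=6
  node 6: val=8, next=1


Floyd's tortoise (slow, +1) and hare (fast, +2):
  init: slow=0, fast=0
  step 1: slow=1, fast=2
  step 2: slow=2, fast=4
  step 3: slow=3, fast=6
  step 4: slow=4, fast=2
  step 5: slow=5, fast=4
  step 6: slow=6, fast=6
  slow == fast at node 6: cycle detected

Cycle: yes


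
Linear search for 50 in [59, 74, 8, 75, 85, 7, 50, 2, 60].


i=0: 59!=50
i=1: 74!=50
i=2: 8!=50
i=3: 75!=50
i=4: 85!=50
i=5: 7!=50
i=6: 50==50 found!

Found at 6, 7 comps


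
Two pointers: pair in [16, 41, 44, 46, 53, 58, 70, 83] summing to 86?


lo=0(16)+hi=7(83)=99
lo=0(16)+hi=6(70)=86

Yes: 16+70=86


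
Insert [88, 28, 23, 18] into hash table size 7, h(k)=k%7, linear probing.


Insert 88: h=4 -> slot 4
Insert 28: h=0 -> slot 0
Insert 23: h=2 -> slot 2
Insert 18: h=4, 1 probes -> slot 5

Table: [28, None, 23, None, 88, 18, None]


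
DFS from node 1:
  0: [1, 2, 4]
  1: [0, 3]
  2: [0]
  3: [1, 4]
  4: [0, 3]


Visit 1, push [3, 0]
Visit 0, push [4, 2]
Visit 2, push []
Visit 4, push [3]
Visit 3, push []

DFS order: [1, 0, 2, 4, 3]


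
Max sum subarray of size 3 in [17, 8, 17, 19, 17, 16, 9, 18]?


[0:3]: 42
[1:4]: 44
[2:5]: 53
[3:6]: 52
[4:7]: 42
[5:8]: 43

Max: 53 at [2:5]


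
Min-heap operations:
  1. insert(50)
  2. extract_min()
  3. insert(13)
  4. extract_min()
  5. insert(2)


insert(50) -> [50]
extract_min()->50, []
insert(13) -> [13]
extract_min()->13, []
insert(2) -> [2]

Final heap: [2]


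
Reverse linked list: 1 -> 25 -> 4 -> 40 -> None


Step 1: curr=1, set curr.next=prev(None) | reversed so far: 1
Step 2: curr=25, set curr.next=prev(1) | reversed so far: 25 -> 1
Step 3: curr=4, set curr.next=prev(25) | reversed so far: 4 -> 25 -> 1
Step 4: curr=40, set curr.next=prev(4) | reversed so far: 40 -> 4 -> 25 -> 1

40 -> 4 -> 25 -> 1 -> None


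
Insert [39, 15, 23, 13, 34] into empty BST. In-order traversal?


Insert 39: root
Insert 15: L from 39
Insert 23: L from 39 -> R from 15
Insert 13: L from 39 -> L from 15
Insert 34: L from 39 -> R from 15 -> R from 23

In-order: [13, 15, 23, 34, 39]


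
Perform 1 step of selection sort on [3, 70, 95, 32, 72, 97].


Initial: [3, 70, 95, 32, 72, 97]
Step 1: min=3 at 0
  Swap: [3, 70, 95, 32, 72, 97]

After 1 step: [3, 70, 95, 32, 72, 97]


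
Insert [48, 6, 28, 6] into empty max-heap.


Insert 48: [48]
Insert 6: [48, 6]
Insert 28: [48, 6, 28]
Insert 6: [48, 6, 28, 6]

Final heap: [48, 6, 28, 6]


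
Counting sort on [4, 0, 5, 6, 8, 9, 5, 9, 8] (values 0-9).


Input: [4, 0, 5, 6, 8, 9, 5, 9, 8]
Counts: [1, 0, 0, 0, 1, 2, 1, 0, 2, 2]

Sorted: [0, 4, 5, 5, 6, 8, 8, 9, 9]


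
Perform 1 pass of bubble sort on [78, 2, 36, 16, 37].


Initial: [78, 2, 36, 16, 37]
Pass 1: [2, 36, 16, 37, 78] (4 swaps)

After 1 pass: [2, 36, 16, 37, 78]


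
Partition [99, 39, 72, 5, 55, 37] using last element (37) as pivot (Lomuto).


Pivot: 37
  5 <= 37: swap -> [5, 39, 72, 99, 55, 37]
Place pivot at 1: [5, 37, 72, 99, 55, 39]

Partitioned: [5, 37, 72, 99, 55, 39]


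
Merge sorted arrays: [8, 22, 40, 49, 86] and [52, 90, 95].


Take 8 from A
Take 22 from A
Take 40 from A
Take 49 from A
Take 52 from B
Take 86 from A

Merged: [8, 22, 40, 49, 52, 86, 90, 95]


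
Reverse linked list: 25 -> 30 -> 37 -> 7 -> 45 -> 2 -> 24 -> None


Step 1: curr=25, set curr.next=prev(None) | reversed so far: 25
Step 2: curr=30, set curr.next=prev(25) | reversed so far: 30 -> 25
Step 3: curr=37, set curr.next=prev(30) | reversed so far: 37 -> 30 -> 25
Step 4: curr=7, set curr.next=prev(37) | reversed so far: 7 -> 37 -> 30 -> 25
Step 5: curr=45, set curr.next=prev(7) | reversed so far: 45 -> 7 -> 37 -> 30 -> 25
Step 6: curr=2, set curr.next=prev(45) | reversed so far: 2 -> 45 -> 7 -> 37 -> 30 -> 25
Step 7: curr=24, set curr.next=prev(2) | reversed so far: 24 -> 2 -> 45 -> 7 -> 37 -> 30 -> 25

24 -> 2 -> 45 -> 7 -> 37 -> 30 -> 25 -> None


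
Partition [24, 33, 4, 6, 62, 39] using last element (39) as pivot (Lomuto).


Pivot: 39
  24 <= 39: advance i (no swap)
  33 <= 39: advance i (no swap)
  4 <= 39: advance i (no swap)
  6 <= 39: advance i (no swap)
Place pivot at 4: [24, 33, 4, 6, 39, 62]

Partitioned: [24, 33, 4, 6, 39, 62]


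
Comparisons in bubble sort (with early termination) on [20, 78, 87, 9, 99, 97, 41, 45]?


Algorithm: bubble sort (with early termination)
Input: [20, 78, 87, 9, 99, 97, 41, 45]
Sorted: [9, 20, 41, 45, 78, 87, 97, 99]

25


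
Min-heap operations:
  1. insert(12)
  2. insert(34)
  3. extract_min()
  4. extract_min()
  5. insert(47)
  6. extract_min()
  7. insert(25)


insert(12) -> [12]
insert(34) -> [12, 34]
extract_min()->12, [34]
extract_min()->34, []
insert(47) -> [47]
extract_min()->47, []
insert(25) -> [25]

Final heap: [25]


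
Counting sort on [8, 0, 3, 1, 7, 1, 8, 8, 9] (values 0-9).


Input: [8, 0, 3, 1, 7, 1, 8, 8, 9]
Counts: [1, 2, 0, 1, 0, 0, 0, 1, 3, 1]

Sorted: [0, 1, 1, 3, 7, 8, 8, 8, 9]


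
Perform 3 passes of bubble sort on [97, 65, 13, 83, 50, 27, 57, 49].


Initial: [97, 65, 13, 83, 50, 27, 57, 49]
Pass 1: [65, 13, 83, 50, 27, 57, 49, 97] (7 swaps)
Pass 2: [13, 65, 50, 27, 57, 49, 83, 97] (5 swaps)
Pass 3: [13, 50, 27, 57, 49, 65, 83, 97] (4 swaps)

After 3 passes: [13, 50, 27, 57, 49, 65, 83, 97]
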